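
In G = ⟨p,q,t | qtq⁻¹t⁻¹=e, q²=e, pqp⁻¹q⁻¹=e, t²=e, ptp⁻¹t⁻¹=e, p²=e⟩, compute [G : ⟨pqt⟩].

First find ord(pqt) by computing successive powers:
  (pqt)¹ = pqt, (pqt)² = e.
So |⟨pqt⟩| = ord(pqt) = 2. With |G| = 8, by Lagrange [G : ⟨pqt⟩] = 8/2 = 4.

Answer: 4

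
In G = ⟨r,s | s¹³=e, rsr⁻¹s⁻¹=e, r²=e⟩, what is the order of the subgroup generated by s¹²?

|⟨s¹²⟩| equals the order of s¹². Compute successive powers until reaching e:
  (s¹²)¹ = s¹², (s¹²)² = s¹¹, (s¹²)³ = s¹⁰, (s¹²)⁴ = s⁹, (s¹²)⁵ = s⁸, (s¹²)⁶ = s⁷, (s¹²)⁷ = s⁶, (s¹²)⁸ = s⁵, (s¹²)⁹ = s⁴, (s¹²)¹⁰ = s³, (s¹²)¹¹ = s², (s¹²)¹² = s, (s¹²)¹³ = e.
The smallest positive k with (s¹²)ᵏ = e is 13, so |⟨s¹²⟩| = 13.

Answer: 13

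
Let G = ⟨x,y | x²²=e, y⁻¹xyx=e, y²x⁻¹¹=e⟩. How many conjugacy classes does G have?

The conjugacy classes (representative and size) are:
  [e] (size 1), [x²¹] (size 2), [x²] (size 2), [x³] (size 2), [x¹⁸] (size 2), [x¹⁷] (size 2), [x⁶] (size 2), [x⁷] (size 2), [x⁸] (size 2), [x¹³] (size 2), [x¹²] (size 2), [x¹¹] (size 1), [x¹⁰y] (size 11), [x⁷y] (size 11).
Class equation: 1 + 2 + 2 + 2 + 2 + 2 + 2 + 2 + 2 + 2 + 2 + 1 + 11 + 11 = 44 = |G|. So G has 14 conjugacy classes.

Answer: 14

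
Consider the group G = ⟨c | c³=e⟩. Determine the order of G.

G is generated by a single element, so G is cyclic. The relator gives c³ = e and no smaller power is forced to be e, so the 3 powers {c, e, c²} are distinct. Hence |G| = 3.

Answer: 3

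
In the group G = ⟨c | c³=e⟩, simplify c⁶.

Compute successive powers of c, reducing at each step:
  c²: c · c = c²
  c³: (c²) · c = e
  c⁴: e · c = c
  c⁵: c · c = c²
  c⁶: (c²) · c = e

Answer: e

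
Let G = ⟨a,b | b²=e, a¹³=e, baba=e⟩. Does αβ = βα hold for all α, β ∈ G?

a·b = ab but b·a = a¹²b, so a·b ≠ b·a and G is not abelian.

Answer: No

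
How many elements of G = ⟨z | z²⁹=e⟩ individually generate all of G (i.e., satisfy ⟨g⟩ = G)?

G is cyclic of order 29. An element generates G iff its order is 29, and a cyclic group of order 29 has exactly φ(29) = 28 such elements.

Answer: 28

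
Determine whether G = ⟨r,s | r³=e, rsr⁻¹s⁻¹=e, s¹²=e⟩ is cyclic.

|G| = 36, but the maximum element order in G is 12 < 36. No single element generates all of G, so G is not cyclic.

Answer: No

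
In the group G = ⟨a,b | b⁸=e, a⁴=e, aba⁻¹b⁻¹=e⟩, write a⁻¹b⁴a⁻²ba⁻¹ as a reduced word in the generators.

Multiply left to right, reducing at each step:
  (a³) · b⁴ = a³b⁴
  (a³b⁴) · a⁻² = ab⁴
  (ab⁴) · b = ab⁵
  (ab⁵) · a⁻¹ = b⁵

Answer: b⁵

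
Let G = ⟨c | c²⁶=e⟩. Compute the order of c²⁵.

Compute successive powers until reaching e:
  (c²⁵)¹ = c²⁵, (c²⁵)² = c²⁴, (c²⁵)³ = c²³, (c²⁵)⁴ = c²², (c²⁵)⁵ = c²¹, (c²⁵)⁶ = c²⁰, (c²⁵)⁷ = c¹⁹, (c²⁵)⁸ = c¹⁸, (c²⁵)⁹ = c¹⁷, (c²⁵)¹⁰ = c¹⁶, (c²⁵)¹¹ = c¹⁵, (c²⁵)¹² = c¹⁴, (c²⁵)¹³ = c¹³, (c²⁵)¹⁴ = c¹², (c²⁵)¹⁵ = c¹¹, (c²⁵)¹⁶ = c¹⁰, (c²⁵)¹⁷ = c⁹, (c²⁵)¹⁸ = c⁸, (c²⁵)¹⁹ = c⁷, (c²⁵)²⁰ = c⁶, (c²⁵)²¹ = c⁵, (c²⁵)²² = c⁴, (c²⁵)²³ = c³, (c²⁵)²⁴ = c², (c²⁵)²⁵ = c, (c²⁵)²⁶ = e.
The smallest positive k with (c²⁵)ᵏ = e is 26.

Answer: 26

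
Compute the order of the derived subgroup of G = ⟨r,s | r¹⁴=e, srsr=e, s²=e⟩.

G' = [G, G] is generated by all commutators. The generator-pair commutators are: [r, s] = r².
The subgroup they normally generate is {e, r², r⁴, r⁶, r⁸, r¹⁰, r¹²}, of order 7.
Check: |G/G'| = 28/7 = 4 is the order of the abelianisation.

Answer: 7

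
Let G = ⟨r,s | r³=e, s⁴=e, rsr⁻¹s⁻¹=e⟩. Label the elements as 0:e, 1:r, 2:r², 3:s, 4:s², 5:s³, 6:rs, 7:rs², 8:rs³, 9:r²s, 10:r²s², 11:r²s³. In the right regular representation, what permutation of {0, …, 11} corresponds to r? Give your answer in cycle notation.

(0 1 2)(3 6 9)(4 7 10)(5 8 11)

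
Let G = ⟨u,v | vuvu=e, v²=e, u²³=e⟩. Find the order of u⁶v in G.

Compute successive powers until reaching e:
  (u⁶v)¹ = u⁶v, (u⁶v)² = e.
The smallest positive k with (u⁶v)ᵏ = e is 2.

Answer: 2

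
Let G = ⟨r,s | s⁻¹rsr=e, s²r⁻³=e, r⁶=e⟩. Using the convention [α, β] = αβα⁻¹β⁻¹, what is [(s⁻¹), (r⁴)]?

[(s⁻¹), (r⁴)] = (s⁻¹)·(r⁴)·(s⁻¹)⁻¹·(r⁴)⁻¹.
  (s⁻¹) · (r⁴) = r²s⁻¹
  (r²s⁻¹) · s = r²
  (r²) · (r²) = r⁴

Answer: r⁴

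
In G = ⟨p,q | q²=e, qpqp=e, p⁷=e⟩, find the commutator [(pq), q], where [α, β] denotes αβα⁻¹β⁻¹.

[(pq), q] = (pq)·q·(pq)⁻¹·q⁻¹.
  (pq) · q = p
  p · (pq) = p²q
  (p²q) · q = p²

Answer: p²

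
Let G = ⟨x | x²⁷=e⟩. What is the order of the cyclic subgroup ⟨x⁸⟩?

|⟨x⁸⟩| equals the order of x⁸. Compute successive powers until reaching e:
  (x⁸)¹ = x⁸, (x⁸)² = x¹⁶, (x⁸)³ = x²⁴, (x⁸)⁴ = x⁵, (x⁸)⁵ = x¹³, (x⁸)⁶ = x²¹, (x⁸)⁷ = x², (x⁸)⁸ = x¹⁰, (x⁸)⁹ = x¹⁸, (x⁸)¹⁰ = x²⁶, (x⁸)¹¹ = x⁷, (x⁸)¹² = x¹⁵, (x⁸)¹³ = x²³, (x⁸)¹⁴ = x⁴, (x⁸)¹⁵ = x¹², (x⁸)¹⁶ = x²⁰, (x⁸)¹⁷ = x, (x⁸)¹⁸ = x⁹, (x⁸)¹⁹ = x¹⁷, (x⁸)²⁰ = x²⁵, (x⁸)²¹ = x⁶, (x⁸)²² = x¹⁴, (x⁸)²³ = x²², (x⁸)²⁴ = x³, (x⁸)²⁵ = x¹¹, (x⁸)²⁶ = x¹⁹, (x⁸)²⁷ = e.
The smallest positive k with (x⁸)ᵏ = e is 27, so |⟨x⁸⟩| = 27.

Answer: 27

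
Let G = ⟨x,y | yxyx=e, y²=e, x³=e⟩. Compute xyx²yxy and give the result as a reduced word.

Multiply left to right, reducing at each step:
  x · y = xy
  (xy) · x² = x²y
  (x²y) · y = x²
  (x²) · x = e
  e · y = y

Answer: y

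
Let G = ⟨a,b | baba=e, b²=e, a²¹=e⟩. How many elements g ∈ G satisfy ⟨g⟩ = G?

⟨g⟩ = G would require ord(g) = |G| = 42, but the maximum element order in G is 21 < 42. So G is not cyclic and no single element generates it: the count is 0.

Answer: 0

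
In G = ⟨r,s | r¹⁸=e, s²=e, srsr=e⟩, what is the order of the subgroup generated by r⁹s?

|⟨r⁹s⟩| equals the order of r⁹s. Compute successive powers until reaching e:
  (r⁹s)¹ = r⁹s, (r⁹s)² = e.
The smallest positive k with (r⁹s)ᵏ = e is 2, so |⟨r⁹s⟩| = 2.

Answer: 2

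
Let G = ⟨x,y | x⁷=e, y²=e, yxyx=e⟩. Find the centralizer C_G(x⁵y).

⟨x⁵y⟩ ⊆ C_G(x⁵y) since powers of x⁵y commute with x⁵y; so |C_G(x⁵y)| ≥ |⟨x⁵y⟩| = 2.
By orbit–stabilizer, |C_G(x⁵y)| = |G| / |conj. class of x⁵y| = 14 / 7 = 2.
The 2 elements commuting with x⁵y are {e, x⁵y}.

Answer: {e, x⁵y}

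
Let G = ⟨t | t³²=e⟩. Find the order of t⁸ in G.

Compute successive powers until reaching e:
  (t⁸)¹ = t⁸, (t⁸)² = t¹⁶, (t⁸)³ = t²⁴, (t⁸)⁴ = e.
The smallest positive k with (t⁸)ᵏ = e is 4.

Answer: 4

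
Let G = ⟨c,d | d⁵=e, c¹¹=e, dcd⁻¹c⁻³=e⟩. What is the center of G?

An element z ∈ Z(G) iff z commutes with every generator.
For example e is central: e·c = c = c·e; e·d = d = d·e.
Whereas c ∉ Z(G) since c·d = cd ≠ c³d = d·c.
Checking each of the 55 elements this way gives Z(G) = {e}, of order 1.

Answer: {e}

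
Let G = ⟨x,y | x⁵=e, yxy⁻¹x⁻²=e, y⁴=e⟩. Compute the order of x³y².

Compute successive powers until reaching e:
  (x³y²)¹ = x³y², (x³y²)² = e.
The smallest positive k with (x³y²)ᵏ = e is 2.

Answer: 2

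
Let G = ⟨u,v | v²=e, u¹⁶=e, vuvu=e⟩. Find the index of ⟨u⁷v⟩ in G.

First find ord(u⁷v) by computing successive powers:
  (u⁷v)¹ = u⁷v, (u⁷v)² = e.
So |⟨u⁷v⟩| = ord(u⁷v) = 2. With |G| = 32, by Lagrange [G : ⟨u⁷v⟩] = 32/2 = 16.

Answer: 16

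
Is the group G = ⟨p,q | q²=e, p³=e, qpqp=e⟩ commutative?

p·q = pq but q·p = p²q, so p·q ≠ q·p and G is not abelian.

Answer: No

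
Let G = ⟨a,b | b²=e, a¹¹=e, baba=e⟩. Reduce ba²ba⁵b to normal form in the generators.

Multiply left to right, reducing at each step:
  b · a² = a⁹b
  (a⁹b) · b = a⁹
  (a⁹) · a⁵ = a³
  (a³) · b = a³b

Answer: a³b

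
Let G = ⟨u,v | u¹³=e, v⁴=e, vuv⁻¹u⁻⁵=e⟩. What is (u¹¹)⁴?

Compute successive powers of (u¹¹), reducing at each step:
  (u¹¹)²: (u¹¹) · u¹¹ = u⁹
  (u¹¹)³: (u⁹) · u¹¹ = u⁷
  (u¹¹)⁴: (u⁷) · u¹¹ = u⁵

Answer: u⁵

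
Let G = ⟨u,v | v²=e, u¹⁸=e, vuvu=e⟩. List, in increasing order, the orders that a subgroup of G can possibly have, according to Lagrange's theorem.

|G| = 36 = 2² · 3². By Lagrange's theorem the order of any subgroup divides 36; the divisors of 36 are 1, 2, 3, 4, 6, 9, 12, 18, 36.

Answer: 1, 2, 3, 4, 6, 9, 12, 18, 36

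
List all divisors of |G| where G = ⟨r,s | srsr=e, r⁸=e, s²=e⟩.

|G| = 16 = 2⁴. By Lagrange's theorem the order of any subgroup divides 16; the divisors of 16 are 1, 2, 4, 8, 16.

Answer: 1, 2, 4, 8, 16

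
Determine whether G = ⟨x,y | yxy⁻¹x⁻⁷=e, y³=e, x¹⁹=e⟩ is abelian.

x·y = xy but y·x = x⁷y, so x·y ≠ y·x and G is not abelian.

Answer: No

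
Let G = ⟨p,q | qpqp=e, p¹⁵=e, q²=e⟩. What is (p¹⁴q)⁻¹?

The order of (p¹⁴q) is 2 (smallest k with (p¹⁴q)ᵏ = e), so (p¹⁴q)⁻¹ = (p¹⁴q)¹ = p¹⁴q.
Check: (p¹⁴q) · (p¹⁴q) → (p¹⁴q) · p¹⁴ = q;   q · q = e, giving e as required.

Answer: p¹⁴q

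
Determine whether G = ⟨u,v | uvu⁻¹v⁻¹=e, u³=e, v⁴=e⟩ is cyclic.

|G| = 12. The element uv has order 12 (its powers give 12 distinct elements), so ⟨uv⟩ = G and G is cyclic.

Answer: Yes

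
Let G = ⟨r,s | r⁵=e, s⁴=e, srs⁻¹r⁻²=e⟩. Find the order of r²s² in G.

Compute successive powers until reaching e:
  (r²s²)¹ = r²s², (r²s²)² = e.
The smallest positive k with (r²s²)ᵏ = e is 2.

Answer: 2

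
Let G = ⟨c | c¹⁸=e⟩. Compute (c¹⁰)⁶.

Compute successive powers of (c¹⁰), reducing at each step:
  (c¹⁰)²: (c¹⁰) · c¹⁰ = c²
  (c¹⁰)³: (c²) · c¹⁰ = c¹²
  (c¹⁰)⁴: (c¹²) · c¹⁰ = c⁴
  (c¹⁰)⁵: (c⁴) · c¹⁰ = c¹⁴
  (c¹⁰)⁶: (c¹⁴) · c¹⁰ = c⁶

Answer: c⁶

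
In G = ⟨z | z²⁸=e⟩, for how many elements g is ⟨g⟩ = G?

G is cyclic of order 28. An element generates G iff its order is 28, and a cyclic group of order 28 has exactly φ(28) = 12 such elements.

Answer: 12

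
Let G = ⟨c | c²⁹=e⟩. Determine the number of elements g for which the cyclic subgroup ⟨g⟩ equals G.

G is cyclic of order 29. An element generates G iff its order is 29, and a cyclic group of order 29 has exactly φ(29) = 28 such elements.

Answer: 28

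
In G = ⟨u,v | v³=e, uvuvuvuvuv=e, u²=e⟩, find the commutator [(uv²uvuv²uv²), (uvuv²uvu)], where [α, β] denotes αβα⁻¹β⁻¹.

[(uv²uvuv²uv²), (uvuv²uvu)] = (uv²uvuv²uv²)·(uvuv²uvu)·(uv²uvuv²uv²)⁻¹·(uvuv²uvu)⁻¹.
  (uv²uvuv²uv²) · (uvuv²uvu) = v²uvuv
  (v²uvuv) · (uv²uvuv²uv²) = uv²uvuv²uv
  (uv²uvuv²uv) · (uv²uvuv²u) = v²uvuv²

Answer: v²uvuv²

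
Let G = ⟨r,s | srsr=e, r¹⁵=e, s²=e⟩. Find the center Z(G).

An element z ∈ Z(G) iff z commutes with every generator.
For example e is central: e·r = r = r·e; e·s = s = s·e.
Whereas r ∉ Z(G) since r·s = rs ≠ r¹⁴s = s·r.
Checking each of the 30 elements this way gives Z(G) = {e}, of order 1.

Answer: {e}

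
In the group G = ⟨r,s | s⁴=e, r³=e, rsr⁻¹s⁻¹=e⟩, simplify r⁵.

Compute successive powers of r, reducing at each step:
  r²: r · r = r²
  r³: (r²) · r = e
  r⁴: e · r = r
  r⁵: r · r = r²

Answer: r²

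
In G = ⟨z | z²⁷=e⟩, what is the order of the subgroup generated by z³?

|⟨z³⟩| equals the order of z³. Compute successive powers until reaching e:
  (z³)¹ = z³, (z³)² = z⁶, (z³)³ = z⁹, (z³)⁴ = z¹², (z³)⁵ = z¹⁵, (z³)⁶ = z¹⁸, (z³)⁷ = z²¹, (z³)⁸ = z²⁴, (z³)⁹ = e.
The smallest positive k with (z³)ᵏ = e is 9, so |⟨z³⟩| = 9.

Answer: 9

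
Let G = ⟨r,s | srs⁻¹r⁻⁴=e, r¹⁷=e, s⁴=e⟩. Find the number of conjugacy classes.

The conjugacy classes (representative and size) are:
  [e] (size 1), [r⁴] (size 4), [r²] (size 4), [r⁵] (size 4), [r¹¹] (size 4), [r⁷s] (size 17), [r³s²] (size 17), [r⁹s³] (size 17).
Class equation: 1 + 4 + 4 + 4 + 4 + 17 + 17 + 17 = 68 = |G|. So G has 8 conjugacy classes.

Answer: 8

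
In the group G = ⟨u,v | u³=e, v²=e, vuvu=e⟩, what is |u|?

Compute successive powers until reaching e:
  u¹ = u, u² = u², u³ = e.
The smallest positive k with uᵏ = e is 3.

Answer: 3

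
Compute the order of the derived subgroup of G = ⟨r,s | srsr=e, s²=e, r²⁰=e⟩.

G' = [G, G] is generated by all commutators. The generator-pair commutators are: [r, s] = r².
The subgroup they normally generate is {e, r², r⁴, r⁶, r⁸, r¹⁰, r¹², r¹⁴, r¹⁶, r¹⁸}, of order 10.
Check: |G/G'| = 40/10 = 4 is the order of the abelianisation.

Answer: 10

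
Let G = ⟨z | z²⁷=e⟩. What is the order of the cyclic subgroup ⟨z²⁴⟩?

|⟨z²⁴⟩| equals the order of z²⁴. Compute successive powers until reaching e:
  (z²⁴)¹ = z²⁴, (z²⁴)² = z²¹, (z²⁴)³ = z¹⁸, (z²⁴)⁴ = z¹⁵, (z²⁴)⁵ = z¹², (z²⁴)⁶ = z⁹, (z²⁴)⁷ = z⁶, (z²⁴)⁸ = z³, (z²⁴)⁹ = e.
The smallest positive k with (z²⁴)ᵏ = e is 9, so |⟨z²⁴⟩| = 9.

Answer: 9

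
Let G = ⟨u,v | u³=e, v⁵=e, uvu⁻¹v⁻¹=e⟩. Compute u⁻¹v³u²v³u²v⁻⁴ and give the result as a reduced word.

Multiply left to right, reducing at each step:
  (u²) · v³ = u²v³
  (u²v³) · u² = uv³
  (uv³) · v³ = uv
  (uv) · u² = v
  v · v⁻⁴ = v²

Answer: v²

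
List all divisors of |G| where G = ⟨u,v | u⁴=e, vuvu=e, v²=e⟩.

|G| = 8 = 2³. By Lagrange's theorem the order of any subgroup divides 8; the divisors of 8 are 1, 2, 4, 8.

Answer: 1, 2, 4, 8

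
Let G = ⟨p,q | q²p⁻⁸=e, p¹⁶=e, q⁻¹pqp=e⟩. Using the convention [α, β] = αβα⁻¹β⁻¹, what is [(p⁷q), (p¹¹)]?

[(p⁷q), (p¹¹)] = (p⁷q)·(p¹¹)·(p⁷q)⁻¹·(p¹¹)⁻¹.
  (p⁷q) · (p¹¹) = p⁴q⁻¹
  (p⁴q⁻¹) · (p⁷q⁻¹) = p⁵
  (p⁵) · (p⁵) = p¹⁰

Answer: p¹⁰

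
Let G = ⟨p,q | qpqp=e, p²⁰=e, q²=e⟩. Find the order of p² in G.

Compute successive powers until reaching e:
  (p²)¹ = p², (p²)² = p⁴, (p²)³ = p⁶, (p²)⁴ = p⁸, (p²)⁵ = p¹⁰, (p²)⁶ = p¹², (p²)⁷ = p¹⁴, (p²)⁸ = p¹⁶, (p²)⁹ = p¹⁸, (p²)¹⁰ = e.
The smallest positive k with (p²)ᵏ = e is 10.

Answer: 10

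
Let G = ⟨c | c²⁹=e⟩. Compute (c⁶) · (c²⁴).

Compute (c⁶) · (c²⁴) by multiplying left to right and reducing via the relations at each step:
  (c⁶) · c²⁴ = c

Answer: c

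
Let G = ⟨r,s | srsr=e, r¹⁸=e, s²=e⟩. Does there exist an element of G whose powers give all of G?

Every cyclic group is abelian. But r·s = rs while s·r = r¹⁷s, so r·s ≠ s·r and G is not abelian. Hence G is not cyclic.

Answer: No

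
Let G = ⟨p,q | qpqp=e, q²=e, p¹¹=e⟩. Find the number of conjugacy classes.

The conjugacy classes (representative and size) are:
  [e] (size 1), [p¹⁰] (size 2), [p²] (size 2), [p³] (size 2), [p⁷] (size 2), [p⁶] (size 2), [p²q] (size 11).
Class equation: 1 + 2 + 2 + 2 + 2 + 2 + 11 = 22 = |G|. So G has 7 conjugacy classes.

Answer: 7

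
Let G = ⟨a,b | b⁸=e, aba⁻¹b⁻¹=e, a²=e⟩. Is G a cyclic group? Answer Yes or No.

|G| = 16, but the maximum element order in G is 8 < 16. No single element generates all of G, so G is not cyclic.

Answer: No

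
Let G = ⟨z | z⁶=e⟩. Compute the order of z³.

Compute successive powers until reaching e:
  (z³)¹ = z³, (z³)² = e.
The smallest positive k with (z³)ᵏ = e is 2.

Answer: 2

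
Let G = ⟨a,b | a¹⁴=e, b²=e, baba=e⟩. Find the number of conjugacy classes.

The conjugacy classes (representative and size) are:
  [e] (size 1), [a¹³] (size 2), [a²] (size 2), [a³] (size 2), [a¹⁰] (size 2), [a⁵] (size 2), [a⁸] (size 2), [a⁷] (size 1), [a⁶b] (size 7), [a⁹b] (size 7).
Class equation: 1 + 2 + 2 + 2 + 2 + 2 + 2 + 1 + 7 + 7 = 28 = |G|. So G has 10 conjugacy classes.

Answer: 10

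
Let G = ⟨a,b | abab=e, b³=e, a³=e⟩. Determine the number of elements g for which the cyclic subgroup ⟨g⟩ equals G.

⟨g⟩ = G would require ord(g) = |G| = 12, but the maximum element order in G is 3 < 12. So G is not cyclic and no single element generates it: the count is 0.

Answer: 0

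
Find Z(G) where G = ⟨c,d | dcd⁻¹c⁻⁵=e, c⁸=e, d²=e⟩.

An element z ∈ Z(G) iff z commutes with every generator.
For example c² is central: (c²)·c = c³ = c·(c²); (c²)·d = c²d = d·(c²).
Whereas c ∉ Z(G) since c·d = cd ≠ c⁵d = d·c.
Checking each of the 16 elements this way gives Z(G) = {e, c², c⁴, c⁶}, of order 4.

Answer: {e, c², c⁴, c⁶}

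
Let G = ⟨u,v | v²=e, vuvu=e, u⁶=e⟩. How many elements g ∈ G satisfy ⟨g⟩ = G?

⟨g⟩ = G would require ord(g) = |G| = 12, but the maximum element order in G is 6 < 12. So G is not cyclic and no single element generates it: the count is 0.

Answer: 0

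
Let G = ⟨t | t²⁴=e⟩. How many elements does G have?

G is generated by a single element, so G is cyclic. The relator gives t²⁴ = e and no smaller power is forced to be e, so the 24 powers {e, t, t², t³, t⁴, t⁵, t⁶, t⁷, t⁸, t⁹, t²², t²³, t²¹, t²⁰, t¹², t¹³, t¹¹, t¹⁰, t¹⁴, t¹⁵, t¹⁶, t¹⁷, t¹⁸, t¹⁹} are distinct. Hence |G| = 24.

Answer: 24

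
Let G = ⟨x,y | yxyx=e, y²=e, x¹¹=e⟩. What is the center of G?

An element z ∈ Z(G) iff z commutes with every generator.
For example e is central: e·x = x = x·e; e·y = y = y·e.
Whereas x ∉ Z(G) since x·y = xy ≠ x¹⁰y = y·x.
Checking each of the 22 elements this way gives Z(G) = {e}, of order 1.

Answer: {e}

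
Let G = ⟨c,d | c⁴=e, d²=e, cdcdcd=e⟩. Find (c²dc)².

Compute successive powers of (c²dc), reducing at each step:
  (c²dc)²: (c²dc) · c² = c²dc³;   (c²dc³) · d = c³dc;   (c³dc) · c = c³dc²

Answer: c³dc²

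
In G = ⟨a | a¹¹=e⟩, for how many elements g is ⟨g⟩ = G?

G is cyclic of order 11. An element generates G iff its order is 11, and a cyclic group of order 11 has exactly φ(11) = 10 such elements.

Answer: 10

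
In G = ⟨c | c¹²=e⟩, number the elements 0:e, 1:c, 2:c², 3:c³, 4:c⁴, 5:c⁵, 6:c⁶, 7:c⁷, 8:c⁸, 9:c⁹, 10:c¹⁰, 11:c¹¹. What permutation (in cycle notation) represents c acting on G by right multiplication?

(0 1 2 3 4 5 6 7 8 9 10 11)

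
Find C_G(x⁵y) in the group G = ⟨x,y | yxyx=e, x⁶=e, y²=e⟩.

⟨x⁵y⟩ ⊆ C_G(x⁵y) since powers of x⁵y commute with x⁵y; so |C_G(x⁵y)| ≥ |⟨x⁵y⟩| = 2.
By orbit–stabilizer, |C_G(x⁵y)| = |G| / |conj. class of x⁵y| = 12 / 3 = 4.
The 4 elements commuting with x⁵y are {e, x³, x⁵y, x²y}.

Answer: {e, x³, x⁵y, x²y}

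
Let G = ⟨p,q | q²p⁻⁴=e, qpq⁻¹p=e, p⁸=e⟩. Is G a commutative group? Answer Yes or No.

p·q = pq but q·p = p³q⁻¹, so p·q ≠ q·p and G is not abelian.

Answer: No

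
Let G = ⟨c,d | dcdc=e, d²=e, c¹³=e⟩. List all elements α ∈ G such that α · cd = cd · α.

⟨cd⟩ ⊆ C_G(cd) since powers of cd commute with cd; so |C_G(cd)| ≥ |⟨cd⟩| = 2.
By orbit–stabilizer, |C_G(cd)| = |G| / |conj. class of cd| = 26 / 13 = 2.
The 2 elements commuting with cd are {e, cd}.

Answer: {e, cd}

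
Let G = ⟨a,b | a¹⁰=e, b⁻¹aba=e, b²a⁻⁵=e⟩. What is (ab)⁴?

Compute successive powers of (ab), reducing at each step:
  (ab)²: (ab) · a = b;   b · b = a⁵
  (ab)³: (a⁵) · a = a⁶;   (a⁶) · b = ab⁻¹
  (ab)⁴: (ab⁻¹) · a = b⁻¹;   (b⁻¹) · b = e

Answer: e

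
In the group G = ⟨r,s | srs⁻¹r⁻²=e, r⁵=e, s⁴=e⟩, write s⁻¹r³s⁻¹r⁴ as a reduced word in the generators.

Multiply left to right, reducing at each step:
  (s³) · r³ = r⁴s³
  (r⁴s³) · s⁻¹ = r⁴s²
  (r⁴s²) · r⁴ = s²

Answer: s²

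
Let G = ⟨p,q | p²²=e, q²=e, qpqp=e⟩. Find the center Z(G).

An element z ∈ Z(G) iff z commutes with every generator.
For example p¹¹ is central: (p¹¹)·p = p¹² = p·(p¹¹); (p¹¹)·q = p¹¹q = q·(p¹¹).
Whereas p ∉ Z(G) since p·q = pq ≠ p²¹q = q·p.
Checking each of the 44 elements this way gives Z(G) = {e, p¹¹}, of order 2.

Answer: {e, p¹¹}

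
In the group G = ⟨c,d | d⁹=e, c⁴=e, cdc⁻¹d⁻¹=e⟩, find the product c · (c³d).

Compute c · (c³d) by multiplying left to right and reducing via the relations at each step:
  c · c³ = e
  e · d = d

Answer: d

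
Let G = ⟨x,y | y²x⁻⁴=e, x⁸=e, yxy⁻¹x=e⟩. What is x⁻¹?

The order of x is 8 (smallest k with xᵏ = e), so x⁻¹ = x⁷ = x⁷.
Check: x · (x⁷) → x · x⁷ = e, giving e as required.

Answer: x⁷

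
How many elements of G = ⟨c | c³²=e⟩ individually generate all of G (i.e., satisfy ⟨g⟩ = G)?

G is cyclic of order 32. An element generates G iff its order is 32, and a cyclic group of order 32 has exactly φ(32) = 16 such elements.

Answer: 16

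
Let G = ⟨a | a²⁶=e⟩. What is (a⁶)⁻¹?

The order of (a⁶) is 13 (smallest k with (a⁶)ᵏ = e), so (a⁶)⁻¹ = (a⁶)¹² = a²⁰.
Check: (a⁶) · (a²⁰) → (a⁶) · a²⁰ = e, giving e as required.

Answer: a²⁰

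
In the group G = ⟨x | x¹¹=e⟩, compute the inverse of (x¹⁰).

The order of (x¹⁰) is 11 (smallest k with (x¹⁰)ᵏ = e), so (x¹⁰)⁻¹ = (x¹⁰)¹⁰ = x.
Check: (x¹⁰) · x → (x¹⁰) · x = e, giving e as required.

Answer: x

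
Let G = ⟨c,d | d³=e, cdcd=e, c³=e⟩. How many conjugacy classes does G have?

The conjugacy classes (representative and size) are:
  [e] (size 1), [dc²] (size 4), [d²c] (size 4), [c²d²] (size 3).
Class equation: 1 + 4 + 4 + 3 = 12 = |G|. So G has 4 conjugacy classes.

Answer: 4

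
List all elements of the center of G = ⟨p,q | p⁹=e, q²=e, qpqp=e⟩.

An element z ∈ Z(G) iff z commutes with every generator.
For example e is central: e·p = p = p·e; e·q = q = q·e.
Whereas p ∉ Z(G) since p·q = pq ≠ p⁸q = q·p.
Checking each of the 18 elements this way gives Z(G) = {e}, of order 1.

Answer: {e}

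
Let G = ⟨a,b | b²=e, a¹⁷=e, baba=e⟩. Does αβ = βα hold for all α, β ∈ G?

a·b = ab but b·a = a¹⁶b, so a·b ≠ b·a and G is not abelian.

Answer: No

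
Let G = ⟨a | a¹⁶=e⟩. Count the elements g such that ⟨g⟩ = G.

G is cyclic of order 16. An element generates G iff its order is 16, and a cyclic group of order 16 has exactly φ(16) = 8 such elements.

Answer: 8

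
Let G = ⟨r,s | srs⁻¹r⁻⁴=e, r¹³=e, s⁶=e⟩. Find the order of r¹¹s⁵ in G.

Compute successive powers until reaching e:
  (r¹¹s⁵)¹ = r¹¹s⁵, (r¹¹s⁵)² = r⁴s⁴, (r¹¹s⁵)³ = r¹²s³, (r¹¹s⁵)⁴ = rs², (r¹¹s⁵)⁵ = r⁸s, (r¹¹s⁵)⁶ = e.
The smallest positive k with (r¹¹s⁵)ᵏ = e is 6.

Answer: 6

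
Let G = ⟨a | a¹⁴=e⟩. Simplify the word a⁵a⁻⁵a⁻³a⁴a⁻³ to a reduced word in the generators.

Multiply left to right, reducing at each step:
  (a⁵) · a⁻⁵ = e
  e · a⁻³ = a¹¹
  (a¹¹) · a⁴ = a
  a · a⁻³ = a¹²

Answer: a¹²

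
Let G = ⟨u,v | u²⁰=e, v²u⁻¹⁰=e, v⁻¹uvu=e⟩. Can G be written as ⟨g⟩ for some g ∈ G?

Every cyclic group is abelian. But u·v = uv while v·u = u⁹v⁻¹, so u·v ≠ v·u and G is not abelian. Hence G is not cyclic.

Answer: No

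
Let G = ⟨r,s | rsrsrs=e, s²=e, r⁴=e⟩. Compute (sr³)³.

Compute successive powers of (sr³), reducing at each step:
  (sr³)²: (sr³) · s = rsr;   (rsr) · r³ = rs
  (sr³)³: (rs) · s = r;   r · r³ = e

Answer: e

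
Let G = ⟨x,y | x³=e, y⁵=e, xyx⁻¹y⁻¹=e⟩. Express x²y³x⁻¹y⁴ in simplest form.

Multiply left to right, reducing at each step:
  (x²) · y³ = x²y³
  (x²y³) · x⁻¹ = xy³
  (xy³) · y⁴ = xy²

Answer: xy²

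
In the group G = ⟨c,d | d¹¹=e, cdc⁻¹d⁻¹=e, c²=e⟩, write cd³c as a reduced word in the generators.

Multiply left to right, reducing at each step:
  c · d³ = cd³
  (cd³) · c = d³

Answer: d³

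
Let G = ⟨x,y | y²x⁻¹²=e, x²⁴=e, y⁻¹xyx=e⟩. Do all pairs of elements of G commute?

x·y = xy but y·x = x¹¹y⁻¹, so x·y ≠ y·x and G is not abelian.

Answer: No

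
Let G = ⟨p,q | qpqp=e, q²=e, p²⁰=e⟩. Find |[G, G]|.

G' = [G, G] is generated by all commutators. The generator-pair commutators are: [p, q] = p².
The subgroup they normally generate is {e, p², p⁴, p⁶, p⁸, p¹⁰, p¹², p¹⁴, p¹⁶, p¹⁸}, of order 10.
Check: |G/G'| = 40/10 = 4 is the order of the abelianisation.

Answer: 10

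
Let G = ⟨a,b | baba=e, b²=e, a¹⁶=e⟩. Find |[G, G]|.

G' = [G, G] is generated by all commutators. The generator-pair commutators are: [a, b] = a².
The subgroup they normally generate is {e, a², a⁴, a⁶, a⁸, a¹⁰, a¹², a¹⁴}, of order 8.
Check: |G/G'| = 32/8 = 4 is the order of the abelianisation.

Answer: 8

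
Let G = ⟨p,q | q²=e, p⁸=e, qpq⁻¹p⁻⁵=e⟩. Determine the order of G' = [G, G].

G' = [G, G] is generated by all commutators. The generator-pair commutators are: [p, q] = p⁴.
The subgroup they normally generate is {e, p⁴}, of order 2.
Check: |G/G'| = 16/2 = 8 is the order of the abelianisation.

Answer: 2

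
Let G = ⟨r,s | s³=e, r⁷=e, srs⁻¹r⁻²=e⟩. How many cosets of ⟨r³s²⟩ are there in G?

First find ord(r³s²) by computing successive powers:
  (r³s²)¹ = r³s², (r³s²)² = rs, (r³s²)³ = e.
So |⟨r³s²⟩| = ord(r³s²) = 3. With |G| = 21, by Lagrange [G : ⟨r³s²⟩] = 21/3 = 7.

Answer: 7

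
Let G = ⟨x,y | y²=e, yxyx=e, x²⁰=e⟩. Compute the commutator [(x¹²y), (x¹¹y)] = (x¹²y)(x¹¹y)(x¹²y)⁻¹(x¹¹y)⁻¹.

[(x¹²y), (x¹¹y)] = (x¹²y)·(x¹¹y)·(x¹²y)⁻¹·(x¹¹y)⁻¹.
  (x¹²y) · (x¹¹y) = x
  x · (x¹²y) = x¹³y
  (x¹³y) · (x¹¹y) = x²

Answer: x²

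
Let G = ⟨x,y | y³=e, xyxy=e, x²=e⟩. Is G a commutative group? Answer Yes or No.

x·y = xy but y·x = xy², so x·y ≠ y·x and G is not abelian.

Answer: No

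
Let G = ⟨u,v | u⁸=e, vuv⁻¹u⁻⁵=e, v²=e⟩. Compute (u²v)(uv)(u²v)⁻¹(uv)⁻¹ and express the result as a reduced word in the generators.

[(u²v), (uv)] = (u²v)·(uv)·(u²v)⁻¹·(uv)⁻¹.
  (u²v) · (uv) = u⁷
  (u⁷) · (u⁶v) = u⁵v
  (u⁵v) · (u³v) = u⁴

Answer: u⁴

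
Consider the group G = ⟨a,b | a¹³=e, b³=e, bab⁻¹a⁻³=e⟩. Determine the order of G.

Enumerate words in the generators, reducing via the relations: the distinct elements are
  {a, b, e, ab, a², a³, a⁴, a⁵, a⁶, a⁷, a⁸, a⁹, b², ab², a²b, a³b, a¹², a¹¹, a¹⁰, a⁴b, a⁵b, a⁶b, a⁷b, a⁸b, a⁹b, a²b², a³b², a¹²b, a¹¹b, a¹⁰b, a⁴b², a⁵b², a⁶b², a⁷b², a⁸b², a⁹b², a¹²b², a¹¹b², a¹⁰b²}.
No further products give new elements, so |G| = 39.

Answer: 39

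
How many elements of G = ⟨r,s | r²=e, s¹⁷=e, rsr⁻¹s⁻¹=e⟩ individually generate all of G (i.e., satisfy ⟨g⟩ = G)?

G is cyclic of order 34. An element generates G iff its order is 34, and a cyclic group of order 34 has exactly φ(34) = 16 such elements.

Answer: 16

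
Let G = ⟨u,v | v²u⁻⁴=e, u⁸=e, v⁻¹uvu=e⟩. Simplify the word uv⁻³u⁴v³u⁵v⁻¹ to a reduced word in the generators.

Multiply left to right, reducing at each step:
  u · v⁻³ = uv
  (uv) · u⁴ = uv⁻¹
  (uv⁻¹) · v³ = u⁵
  (u⁵) · u⁵ = u²
  (u²) · v⁻¹ = u²v⁻¹

Answer: u²v⁻¹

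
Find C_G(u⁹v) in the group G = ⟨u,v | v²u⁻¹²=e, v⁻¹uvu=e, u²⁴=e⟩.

⟨u⁹v⟩ ⊆ C_G(u⁹v) since powers of u⁹v commute with u⁹v; so |C_G(u⁹v)| ≥ |⟨u⁹v⟩| = 4.
By orbit–stabilizer, |C_G(u⁹v)| = |G| / |conj. class of u⁹v| = 48 / 12 = 4.
The 4 elements commuting with u⁹v are {e, u¹², u⁹v, u⁹v⁻¹}.

Answer: {e, u¹², u⁹v, u⁹v⁻¹}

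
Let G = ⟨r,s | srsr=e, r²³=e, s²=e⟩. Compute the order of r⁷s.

Compute successive powers until reaching e:
  (r⁷s)¹ = r⁷s, (r⁷s)² = e.
The smallest positive k with (r⁷s)ᵏ = e is 2.

Answer: 2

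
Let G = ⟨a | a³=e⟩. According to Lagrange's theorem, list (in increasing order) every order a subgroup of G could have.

|G| = 3 = 3. By Lagrange's theorem the order of any subgroup divides 3; the divisors of 3 are 1, 3.

Answer: 1, 3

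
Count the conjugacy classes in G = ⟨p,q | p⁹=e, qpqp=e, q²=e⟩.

The conjugacy classes (representative and size) are:
  [e] (size 1), [p⁸] (size 2), [p⁷] (size 2), [p⁶] (size 2), [p⁵] (size 2), [p⁴q] (size 9).
Class equation: 1 + 2 + 2 + 2 + 2 + 9 = 18 = |G|. So G has 6 conjugacy classes.

Answer: 6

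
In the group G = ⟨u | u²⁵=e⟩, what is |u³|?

Compute successive powers until reaching e:
  (u³)¹ = u³, (u³)² = u⁶, (u³)³ = u⁹, (u³)⁴ = u¹², (u³)⁵ = u¹⁵, (u³)⁶ = u¹⁸, (u³)⁷ = u²¹, (u³)⁸ = u²⁴, (u³)⁹ = u², (u³)¹⁰ = u⁵, (u³)¹¹ = u⁸, (u³)¹² = u¹¹, (u³)¹³ = u¹⁴, (u³)¹⁴ = u¹⁷, (u³)¹⁵ = u²⁰, (u³)¹⁶ = u²³, (u³)¹⁷ = u, (u³)¹⁸ = u⁴, (u³)¹⁹ = u⁷, (u³)²⁰ = u¹⁰, (u³)²¹ = u¹³, (u³)²² = u¹⁶, (u³)²³ = u¹⁹, (u³)²⁴ = u²², (u³)²⁵ = e.
The smallest positive k with (u³)ᵏ = e is 25.

Answer: 25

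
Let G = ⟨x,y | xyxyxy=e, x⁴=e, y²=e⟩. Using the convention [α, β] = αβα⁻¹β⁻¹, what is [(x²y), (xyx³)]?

[(x²y), (xyx³)] = (x²y)·(xyx³)·(x²y)⁻¹·(xyx³)⁻¹.
  (x²y) · (xyx³) = xyx²
  (xyx²) · (yx²) = x³yx²y
  (x³yx²y) · (xyx³) = x²yx

Answer: x²yx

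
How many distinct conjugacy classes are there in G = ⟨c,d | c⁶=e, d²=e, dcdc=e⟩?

The conjugacy classes (representative and size) are:
  [e] (size 1), [c⁵] (size 2), [c⁴] (size 2), [c³] (size 1), [d] (size 3), [c³d] (size 3).
Class equation: 1 + 2 + 2 + 1 + 3 + 3 = 12 = |G|. So G has 6 conjugacy classes.

Answer: 6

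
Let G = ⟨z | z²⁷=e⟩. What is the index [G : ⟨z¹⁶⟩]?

First find ord(z¹⁶) by computing successive powers:
  (z¹⁶)¹ = z¹⁶, (z¹⁶)² = z⁵, (z¹⁶)³ = z²¹, (z¹⁶)⁴ = z¹⁰, (z¹⁶)⁵ = z²⁶, (z¹⁶)⁶ = z¹⁵, (z¹⁶)⁷ = z⁴, (z¹⁶)⁸ = z²⁰, (z¹⁶)⁹ = z⁹, (z¹⁶)¹⁰ = z²⁵, (z¹⁶)¹¹ = z¹⁴, (z¹⁶)¹² = z³, (z¹⁶)¹³ = z¹⁹, (z¹⁶)¹⁴ = z⁸, (z¹⁶)¹⁵ = z²⁴, (z¹⁶)¹⁶ = z¹³, (z¹⁶)¹⁷ = z², (z¹⁶)¹⁸ = z¹⁸, (z¹⁶)¹⁹ = z⁷, (z¹⁶)²⁰ = z²³, (z¹⁶)²¹ = z¹², (z¹⁶)²² = z, (z¹⁶)²³ = z¹⁷, (z¹⁶)²⁴ = z⁶, (z¹⁶)²⁵ = z²², (z¹⁶)²⁶ = z¹¹, (z¹⁶)²⁷ = e.
So |⟨z¹⁶⟩| = ord(z¹⁶) = 27. With |G| = 27, by Lagrange [G : ⟨z¹⁶⟩] = 27/27 = 1.

Answer: 1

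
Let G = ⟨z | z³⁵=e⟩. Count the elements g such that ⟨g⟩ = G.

G is cyclic of order 35. An element generates G iff its order is 35, and a cyclic group of order 35 has exactly φ(35) = 24 such elements.

Answer: 24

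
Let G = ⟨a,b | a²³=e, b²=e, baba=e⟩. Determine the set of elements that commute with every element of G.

An element z ∈ Z(G) iff z commutes with every generator.
For example e is central: e·a = a = a·e; e·b = b = b·e.
Whereas a ∉ Z(G) since a·b = ab ≠ a²²b = b·a.
Checking each of the 46 elements this way gives Z(G) = {e}, of order 1.

Answer: {e}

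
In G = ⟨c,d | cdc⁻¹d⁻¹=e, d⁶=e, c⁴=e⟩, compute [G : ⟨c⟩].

First find ord(c) by computing successive powers:
  c¹ = c, c² = c², c³ = c³, c⁴ = e.
So |⟨c⟩| = ord(c) = 4. With |G| = 24, by Lagrange [G : ⟨c⟩] = 24/4 = 6.

Answer: 6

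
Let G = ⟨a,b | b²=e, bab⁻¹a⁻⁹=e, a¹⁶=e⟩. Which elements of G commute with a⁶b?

⟨a⁶b⟩ ⊆ C_G(a⁶b) since powers of a⁶b commute with a⁶b; so |C_G(a⁶b)| ≥ |⟨a⁶b⟩| = 8.
By orbit–stabilizer, |C_G(a⁶b)| = |G| / |conj. class of a⁶b| = 32 / 2 = 16.
The 16 elements commuting with a⁶b are {e, a², a⁴, a⁶, a⁸, a¹⁰, a¹², a¹⁴, b, a¹⁰b, a²b, a¹²b, a⁴b, a¹⁴b, a⁶b, a⁸b}.

Answer: {e, a², a⁴, a⁶, a⁸, a¹⁰, a¹², a¹⁴, b, a¹⁰b, a²b, a¹²b, a⁴b, a¹⁴b, a⁶b, a⁸b}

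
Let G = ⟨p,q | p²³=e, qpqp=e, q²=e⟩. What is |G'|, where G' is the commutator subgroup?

G' = [G, G] is generated by all commutators. The generator-pair commutators are: [p, q] = p².
The subgroup they normally generate is {e, p, p², p³, p⁴, p⁵, p⁶, p⁷, p⁸, p⁹, p¹⁰, p¹¹, p¹², p¹³, p¹⁴, p¹⁵, p¹⁶, p¹⁷, p¹⁸, p¹⁹, p²⁰, p²¹, p²²}, of order 23.
Check: |G/G'| = 46/23 = 2 is the order of the abelianisation.

Answer: 23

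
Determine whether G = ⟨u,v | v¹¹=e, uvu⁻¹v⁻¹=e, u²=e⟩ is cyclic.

|G| = 22. The element uv has order 22 (its powers give 22 distinct elements), so ⟨uv⟩ = G and G is cyclic.

Answer: Yes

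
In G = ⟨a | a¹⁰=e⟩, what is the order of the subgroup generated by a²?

|⟨a²⟩| equals the order of a². Compute successive powers until reaching e:
  (a²)¹ = a², (a²)² = a⁴, (a²)³ = a⁶, (a²)⁴ = a⁸, (a²)⁵ = e.
The smallest positive k with (a²)ᵏ = e is 5, so |⟨a²⟩| = 5.

Answer: 5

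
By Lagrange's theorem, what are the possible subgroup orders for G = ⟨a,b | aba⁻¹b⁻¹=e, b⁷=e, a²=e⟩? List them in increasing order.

|G| = 14 = 2 · 7. By Lagrange's theorem the order of any subgroup divides 14; the divisors of 14 are 1, 2, 7, 14.

Answer: 1, 2, 7, 14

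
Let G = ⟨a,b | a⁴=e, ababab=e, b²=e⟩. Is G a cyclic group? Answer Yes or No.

Every cyclic group is abelian. But a·b = ab while b·a = ba, so a·b ≠ b·a and G is not abelian. Hence G is not cyclic.

Answer: No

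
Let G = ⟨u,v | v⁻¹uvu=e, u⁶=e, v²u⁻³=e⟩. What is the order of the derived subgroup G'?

G' = [G, G] is generated by all commutators. The generator-pair commutators are: [u, v] = u².
The subgroup they normally generate is {e, u², u⁴}, of order 3.
Check: |G/G'| = 12/3 = 4 is the order of the abelianisation.

Answer: 3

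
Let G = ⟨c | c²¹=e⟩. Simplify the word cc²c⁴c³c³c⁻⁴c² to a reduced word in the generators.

Multiply left to right, reducing at each step:
  c · c² = c³
  (c³) · c⁴ = c⁷
  (c⁷) · c³ = c¹⁰
  (c¹⁰) · c³ = c¹³
  (c¹³) · c⁻⁴ = c⁹
  (c⁹) · c² = c¹¹

Answer: c¹¹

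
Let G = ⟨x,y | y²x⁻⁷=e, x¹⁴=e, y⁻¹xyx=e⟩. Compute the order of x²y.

Compute successive powers until reaching e:
  (x²y)¹ = x²y, (x²y)² = x⁷, (x²y)³ = x²y⁻¹, (x²y)⁴ = e.
The smallest positive k with (x²y)ᵏ = e is 4.

Answer: 4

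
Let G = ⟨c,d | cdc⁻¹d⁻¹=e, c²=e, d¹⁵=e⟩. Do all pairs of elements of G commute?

Each pair of generators commutes: c·d = cd = d·c. Since the generators pairwise commute, every element of G commutes with every other, so G is abelian.

Answer: Yes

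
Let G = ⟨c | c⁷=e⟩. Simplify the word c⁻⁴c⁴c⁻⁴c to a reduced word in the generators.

Multiply left to right, reducing at each step:
  (c³) · c⁴ = e
  e · c⁻⁴ = c³
  (c³) · c = c⁴

Answer: c⁴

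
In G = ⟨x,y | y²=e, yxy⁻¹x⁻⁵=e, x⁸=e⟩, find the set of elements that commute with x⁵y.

⟨x⁵y⟩ ⊆ C_G(x⁵y) since powers of x⁵y commute with x⁵y; so |C_G(x⁵y)| ≥ |⟨x⁵y⟩| = 8.
By orbit–stabilizer, |C_G(x⁵y)| = |G| / |conj. class of x⁵y| = 16 / 2 = 8.
The 8 elements commuting with x⁵y are {e, x², x⁴, x⁶, x⁵y, xy, x⁷y, x³y}.

Answer: {e, x², x⁴, x⁶, x⁵y, xy, x⁷y, x³y}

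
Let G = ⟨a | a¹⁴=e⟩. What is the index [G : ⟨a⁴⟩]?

First find ord(a⁴) by computing successive powers:
  (a⁴)¹ = a⁴, (a⁴)² = a⁸, (a⁴)³ = a¹², (a⁴)⁴ = a², (a⁴)⁵ = a⁶, (a⁴)⁶ = a¹⁰, (a⁴)⁷ = e.
So |⟨a⁴⟩| = ord(a⁴) = 7. With |G| = 14, by Lagrange [G : ⟨a⁴⟩] = 14/7 = 2.

Answer: 2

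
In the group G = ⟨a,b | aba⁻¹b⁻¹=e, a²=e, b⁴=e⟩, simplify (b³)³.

Compute successive powers of (b³), reducing at each step:
  (b³)²: (b³) · b³ = b²
  (b³)³: (b²) · b³ = b

Answer: b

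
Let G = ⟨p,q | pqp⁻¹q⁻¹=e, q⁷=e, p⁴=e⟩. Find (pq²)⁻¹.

The order of (pq²) is 28 (smallest k with (pq²)ᵏ = e), so (pq²)⁻¹ = (pq²)²⁷ = p³q⁵.
Check: (pq²) · (p³q⁵) → (pq²) · p³ = q²;   (q²) · q⁵ = e, giving e as required.

Answer: p³q⁵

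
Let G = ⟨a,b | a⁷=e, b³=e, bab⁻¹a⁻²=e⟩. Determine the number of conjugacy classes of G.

The conjugacy classes (representative and size) are:
  [e] (size 1), [a²] (size 3), [a⁵] (size 3), [b] (size 7), [b²] (size 7).
Class equation: 1 + 3 + 3 + 7 + 7 = 21 = |G|. So G has 5 conjugacy classes.

Answer: 5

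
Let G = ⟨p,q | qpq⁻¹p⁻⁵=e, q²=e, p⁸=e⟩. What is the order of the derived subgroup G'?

G' = [G, G] is generated by all commutators. The generator-pair commutators are: [p, q] = p⁴.
The subgroup they normally generate is {e, p⁴}, of order 2.
Check: |G/G'| = 16/2 = 8 is the order of the abelianisation.

Answer: 2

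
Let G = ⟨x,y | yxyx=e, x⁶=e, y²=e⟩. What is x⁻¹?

The order of x is 6 (smallest k with xᵏ = e), so x⁻¹ = x⁵ = x⁵.
Check: x · (x⁵) → x · x⁵ = e, giving e as required.

Answer: x⁵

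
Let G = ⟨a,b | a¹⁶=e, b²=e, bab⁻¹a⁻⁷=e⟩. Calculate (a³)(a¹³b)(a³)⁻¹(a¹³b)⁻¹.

[(a³), (a¹³b)] = (a³)·(a¹³b)·(a³)⁻¹·(a¹³b)⁻¹.
  (a³) · (a¹³b) = b
  b · (a¹³) = a¹¹b
  (a¹¹b) · (a⁵b) = a¹⁴

Answer: a¹⁴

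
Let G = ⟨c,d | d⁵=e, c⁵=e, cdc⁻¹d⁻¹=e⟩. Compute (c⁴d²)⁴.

Compute successive powers of (c⁴d²), reducing at each step:
  (c⁴d²)²: (c⁴d²) · c⁴ = c³d²;   (c³d²) · d² = c³d⁴
  (c⁴d²)³: (c³d⁴) · c⁴ = c²d⁴;   (c²d⁴) · d² = c²d
  (c⁴d²)⁴: (c²d) · c⁴ = cd;   (cd) · d² = cd³

Answer: cd³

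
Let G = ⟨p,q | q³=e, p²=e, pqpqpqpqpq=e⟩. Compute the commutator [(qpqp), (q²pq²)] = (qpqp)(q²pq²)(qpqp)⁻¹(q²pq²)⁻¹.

[(qpqp), (q²pq²)] = (qpqp)·(q²pq²)·(qpqp)⁻¹·(q²pq²)⁻¹.
  (qpqp) · (q²pq²) = qpqpq²pq²
  (qpqpq²pq²) · (pq²pq²) = qpq²p
  (qpq²p) · (qpq) = qpq²pqpq

Answer: qpq²pqpq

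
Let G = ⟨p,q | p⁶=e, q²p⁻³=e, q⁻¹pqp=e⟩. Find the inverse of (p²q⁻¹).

The order of (p²q⁻¹) is 4 (smallest k with (p²q⁻¹)ᵏ = e), so (p²q⁻¹)⁻¹ = (p²q⁻¹)³ = p²q.
Check: (p²q⁻¹) · (p²q) → (p²q⁻¹) · p² = q⁻¹;   (q⁻¹) · q = e, giving e as required.

Answer: p²q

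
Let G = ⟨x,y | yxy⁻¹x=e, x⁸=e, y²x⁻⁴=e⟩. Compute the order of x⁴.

Compute successive powers until reaching e:
  (x⁴)¹ = x⁴, (x⁴)² = e.
The smallest positive k with (x⁴)ᵏ = e is 2.

Answer: 2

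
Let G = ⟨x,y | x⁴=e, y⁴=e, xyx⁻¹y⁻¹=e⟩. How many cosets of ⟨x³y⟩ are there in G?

First find ord(x³y) by computing successive powers:
  (x³y)¹ = x³y, (x³y)² = x²y², (x³y)³ = xy³, (x³y)⁴ = e.
So |⟨x³y⟩| = ord(x³y) = 4. With |G| = 16, by Lagrange [G : ⟨x³y⟩] = 16/4 = 4.

Answer: 4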